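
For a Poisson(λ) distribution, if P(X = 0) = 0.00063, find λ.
λ = 7.3698

For a Poisson(λ) distribution, the PMF at 0 is:
P(X = 0) = λ^0 e^(-λ) / 0! = e^(-λ)

Given P(X = 0) = 0.00063:
e^(-λ) = 0.00063
-λ = ln(0.00063)
λ = -ln(0.00063) = 7.3698

Verification: e^(-7.3698) = 0.00063 ✓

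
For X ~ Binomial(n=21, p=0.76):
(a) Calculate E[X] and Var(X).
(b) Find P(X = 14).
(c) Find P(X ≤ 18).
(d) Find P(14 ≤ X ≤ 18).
(a) E[X] = 15.9600, Var(X) = 3.8304
(b) P(X = 14) = 0.114386
(c) P(X ≤ 18) = 0.910247
(d) P(14 ≤ X ≤ 18) = 0.802674

We have X ~ Binomial(n=21, p=0.76).

(a) Moments:
E[X] = 15.9600
Var(X) = 3.8304
σ = √Var(X) = 1.9571

(b) Point probability using PMF:
P(X = 14) = 0.114386

(c) Cumulative probability using CDF:
P(X ≤ 18) = F(18) = 0.910247

(d) Range probability:
P(14 ≤ X ≤ 18) = P(X ≤ 18) - P(X ≤ 13)
                   = F(18) - F(13)
                   = 0.910247 - 0.107573
                   = 0.802674

This means approximately 80.3% of outcomes fall in the interval [14, 18].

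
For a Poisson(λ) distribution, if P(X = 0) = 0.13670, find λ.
λ = 1.9900

For a Poisson(λ) distribution, the PMF at 0 is:
P(X = 0) = λ^0 e^(-λ) / 0! = e^(-λ)

Given P(X = 0) = 0.13670:
e^(-λ) = 0.13670
-λ = ln(0.13670)
λ = -ln(0.13670) = 1.9900

Verification: e^(-1.9900) = 0.13670 ✓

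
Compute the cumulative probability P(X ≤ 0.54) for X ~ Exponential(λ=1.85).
0.631752

We have X ~ Exponential(λ=1.85).

The CDF gives us P(X ≤ k).

Using the CDF:
P(X ≤ 0.54) = 0.631752

This means there's approximately a 63.2% chance that X is at most 0.54.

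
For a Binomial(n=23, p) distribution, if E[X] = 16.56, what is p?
p = 0.72

For a Binomial(n, p) distribution:
E[X] = n × p

Given n = 23 and E[X] = 16.56:
16.56 = 23 × p
p = 16.56 / 23 = 0.72

Verification: Binomial(23, 0.72) has E[X] = 16.56 ✓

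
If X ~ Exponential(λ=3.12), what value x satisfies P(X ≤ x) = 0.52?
0.2352

We have X ~ Exponential(λ=3.12).

We want to find x such that P(X ≤ x) = 0.52.

This is the 52nd percentile, which means 52% of values fall below this point.

Using the inverse CDF (quantile function):
x = F⁻¹(0.52) = 0.2352

Verification: P(X ≤ 0.2352) = 0.52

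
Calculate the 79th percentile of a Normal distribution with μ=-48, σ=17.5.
-33.8876

We have X ~ Normal(μ=-48, σ=17.5).

We want to find x such that P(X ≤ x) = 0.79.

This is the 79th percentile, which means 79% of values fall below this point.

Using the inverse CDF (quantile function):
x = F⁻¹(0.79) = -33.8876

Verification: P(X ≤ -33.8876) = 0.79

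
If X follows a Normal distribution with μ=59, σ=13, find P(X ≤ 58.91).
0.497238

We have X ~ Normal(μ=59, σ=13).

The CDF gives us P(X ≤ k).

Using the CDF:
P(X ≤ 58.91) = 0.497238

This means there's approximately a 49.7% chance that X is at most 58.91.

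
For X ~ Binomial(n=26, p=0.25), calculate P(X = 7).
0.169761

We have X ~ Binomial(n=26, p=0.25).

For a Binomial distribution, the PMF gives us the probability of each outcome.

Using the PMF formula:
P(X = 7) = 0.169761

Rounded to 4 decimal places: 0.1698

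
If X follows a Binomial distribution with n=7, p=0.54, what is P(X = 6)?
0.079840

We have X ~ Binomial(n=7, p=0.54).

For a Binomial distribution, the PMF gives us the probability of each outcome.

Using the PMF formula:
P(X = 6) = 0.079840

Rounded to 4 decimal places: 0.0798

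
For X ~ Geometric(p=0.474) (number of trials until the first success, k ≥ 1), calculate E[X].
2.1097

We have X ~ Geometric(p=0.474) (number of trials until the first success, k ≥ 1).

For a Geometric distribution with p=0.474 (number of trials until the first success, k ≥ 1):
E[X] = 2.1097

This is the expected (average) value of X.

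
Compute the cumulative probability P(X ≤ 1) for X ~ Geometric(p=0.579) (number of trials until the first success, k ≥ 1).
0.579000

We have X ~ Geometric(p=0.579) (number of trials until the first success, k ≥ 1).

The CDF gives us P(X ≤ k).

Using the CDF:
P(X ≤ 1) = 0.579000

This means there's approximately a 57.9% chance that X is at most 1.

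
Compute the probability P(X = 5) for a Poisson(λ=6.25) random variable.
0.153419

We have X ~ Poisson(λ=6.25).

For a Poisson distribution, the PMF gives us the probability of each outcome.

Using the PMF formula:
P(X = 5) = 0.153419

Rounded to 4 decimal places: 0.1534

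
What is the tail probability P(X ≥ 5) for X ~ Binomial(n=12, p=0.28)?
0.225436

We have X ~ Binomial(n=12, p=0.28).

For discrete distributions, P(X ≥ 5) = 1 - P(X ≤ 4).

P(X ≤ 4) = 0.774564
P(X ≥ 5) = 1 - 0.774564 = 0.225436

So there's approximately a 22.5% chance that X is at least 5.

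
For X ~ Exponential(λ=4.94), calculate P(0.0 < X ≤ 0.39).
0.854357

We have X ~ Exponential(λ=4.94).

To find P(0.0 < X ≤ 0.39), we use:
P(0.0 < X ≤ 0.39) = P(X ≤ 0.39) - P(X ≤ 0.0)
                 = F(0.39) - F(0.0)
                 = 0.854357 - 0.000000
                 = 0.854357

So there's approximately a 85.4% chance that X falls in this range.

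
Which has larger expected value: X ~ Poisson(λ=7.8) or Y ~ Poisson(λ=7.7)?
X has larger mean (7.8000 > 7.7000)

Compute the expected value for each distribution:

X ~ Poisson(λ=7.8):
E[X] = 7.8000

Y ~ Poisson(λ=7.7):
E[Y] = 7.7000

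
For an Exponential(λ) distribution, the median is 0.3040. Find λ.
λ = 2.2801

For X ~ Exponential(λ), the CDF is F(x) = 1 - e^(-λx).
The median m satisfies F(m) = 0.5:
1 - e^(-λm) = 0.5
e^(-λm) = 0.5
λm = ln(2)
m = ln(2) / λ

Given m = 0.3040:
λ = ln(2) / 0.3040 = 0.693147 / 0.3040 = 2.2801

Verification: ln(2) / 2.2801 = 0.3040 ✓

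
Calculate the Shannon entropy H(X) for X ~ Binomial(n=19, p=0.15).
1.8371 nats

We have X ~ Binomial(n=19, p=0.15).

The Shannon entropy measures the uncertainty or information content of the distribution.

For a Binomial distribution with n=19, p=0.15:
H(X) = 1.8371 nats

(In bits, this would be 2.6504 bits.)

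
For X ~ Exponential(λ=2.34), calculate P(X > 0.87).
0.130576

We have X ~ Exponential(λ=2.34).

P(X > 0.87) = 1 - P(X ≤ 0.87)
                = 1 - F(0.87)
                = 1 - 0.869424
                = 0.130576

So there's approximately a 13.1% chance that X exceeds 0.87.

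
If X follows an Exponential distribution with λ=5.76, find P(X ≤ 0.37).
0.881305

We have X ~ Exponential(λ=5.76).

The CDF gives us P(X ≤ k).

Using the CDF:
P(X ≤ 0.37) = 0.881305

This means there's approximately a 88.1% chance that X is at most 0.37.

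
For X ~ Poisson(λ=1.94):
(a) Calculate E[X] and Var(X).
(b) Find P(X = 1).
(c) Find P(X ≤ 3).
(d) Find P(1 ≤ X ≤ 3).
(a) E[X] = 1.9400, Var(X) = 1.9400
(b) P(X = 1) = 0.278786
(c) P(X ≤ 3) = 0.867785
(d) P(1 ≤ X ≤ 3) = 0.724081

We have X ~ Poisson(λ=1.94).

(a) Moments:
E[X] = 1.9400
Var(X) = 1.9400
σ = √Var(X) = 1.3928

(b) Point probability using PMF:
P(X = 1) = 0.278786

(c) Cumulative probability using CDF:
P(X ≤ 3) = F(3) = 0.867785

(d) Range probability:
P(1 ≤ X ≤ 3) = P(X ≤ 3) - P(X ≤ 0)
                   = F(3) - F(0)
                   = 0.867785 - 0.143704
                   = 0.724081

This means approximately 72.4% of outcomes fall in the interval [1, 3].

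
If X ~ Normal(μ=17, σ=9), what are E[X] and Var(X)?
E[X] = 17.0000, Var(X) = 81.0000

We have X ~ Normal(μ=17, σ=9).

For a Normal distribution with μ=17, σ=9:

Expected value:
E[X] = 17.0000

Variance:
Var(X) = 81.0000

Standard deviation:
σ = √Var(X) = 9.0000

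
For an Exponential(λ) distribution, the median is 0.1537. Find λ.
λ = 4.5097

For X ~ Exponential(λ), the CDF is F(x) = 1 - e^(-λx).
The median m satisfies F(m) = 0.5:
1 - e^(-λm) = 0.5
e^(-λm) = 0.5
λm = ln(2)
m = ln(2) / λ

Given m = 0.1537:
λ = ln(2) / 0.1537 = 0.693147 / 0.1537 = 4.5097

Verification: ln(2) / 4.5097 = 0.1537 ✓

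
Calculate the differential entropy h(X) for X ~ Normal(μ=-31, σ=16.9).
4.2463 nats

We have X ~ Normal(μ=-31, σ=16.9).

The differential entropy measures the uncertainty or information content of the distribution.

For a Normal distribution with μ=-31, σ=16.9:
h(X) = 4.2463 nats

(In bits, this would be 6.1260 bits.)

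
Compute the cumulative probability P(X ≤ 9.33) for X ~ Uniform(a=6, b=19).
0.256154

We have X ~ Uniform(a=6, b=19).

The CDF gives us P(X ≤ k).

Using the CDF:
P(X ≤ 9.33) = 0.256154

This means there's approximately a 25.6% chance that X is at most 9.33.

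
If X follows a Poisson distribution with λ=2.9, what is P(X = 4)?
0.162154

We have X ~ Poisson(λ=2.9).

For a Poisson distribution, the PMF gives us the probability of each outcome.

Using the PMF formula:
P(X = 4) = 0.162154

Rounded to 4 decimal places: 0.1622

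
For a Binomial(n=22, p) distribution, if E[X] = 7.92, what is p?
p = 0.36

For a Binomial(n, p) distribution:
E[X] = n × p

Given n = 22 and E[X] = 7.92:
7.92 = 22 × p
p = 7.92 / 22 = 0.36

Verification: Binomial(22, 0.36) has E[X] = 7.92 ✓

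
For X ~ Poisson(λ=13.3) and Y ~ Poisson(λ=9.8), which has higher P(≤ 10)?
Y has higher probability (P(Y ≤ 10) = 0.6080 > P(X ≤ 10) = 0.2268)

Compute P(≤ 10) for each distribution:

X ~ Poisson(λ=13.3):
P(X ≤ 10) = 0.2268

Y ~ Poisson(λ=9.8):
P(Y ≤ 10) = 0.6080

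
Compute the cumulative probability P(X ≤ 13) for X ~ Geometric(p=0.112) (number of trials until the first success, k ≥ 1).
0.786514

We have X ~ Geometric(p=0.112) (number of trials until the first success, k ≥ 1).

The CDF gives us P(X ≤ k).

Using the CDF:
P(X ≤ 13) = 0.786514

This means there's approximately a 78.7% chance that X is at most 13.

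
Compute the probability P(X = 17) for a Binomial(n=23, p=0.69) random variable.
0.163192

We have X ~ Binomial(n=23, p=0.69).

For a Binomial distribution, the PMF gives us the probability of each outcome.

Using the PMF formula:
P(X = 17) = 0.163192

Rounded to 4 decimal places: 0.1632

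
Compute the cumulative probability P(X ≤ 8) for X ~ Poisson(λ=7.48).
0.664712

We have X ~ Poisson(λ=7.48).

The CDF gives us P(X ≤ k).

Using the CDF:
P(X ≤ 8) = 0.664712

This means there's approximately a 66.5% chance that X is at most 8.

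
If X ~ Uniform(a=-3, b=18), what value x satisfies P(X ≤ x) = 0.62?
10.0200

We have X ~ Uniform(a=-3, b=18).

We want to find x such that P(X ≤ x) = 0.62.

This is the 62nd percentile, which means 62% of values fall below this point.

Using the inverse CDF (quantile function):
x = F⁻¹(0.62) = 10.0200

Verification: P(X ≤ 10.0200) = 0.62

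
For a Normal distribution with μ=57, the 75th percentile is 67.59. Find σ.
σ = 15.7008

For X ~ Normal(μ, σ), the p-th percentile satisfies x = μ + z_p × σ,
where z_p = Φ⁻¹(p) is the standard normal quantile.

Step 1: z_{0.75} = Φ⁻¹(0.75) = 0.6745

Step 2: Solve for σ:
67.59 = 57 + 0.6745 × σ
σ = (67.59 - 57) / 0.6745
σ = 10.59 / 0.6745
σ = 15.7008

Verification: μ + z × σ = 57 + 0.6745 × 15.7008 = 67.59 ✓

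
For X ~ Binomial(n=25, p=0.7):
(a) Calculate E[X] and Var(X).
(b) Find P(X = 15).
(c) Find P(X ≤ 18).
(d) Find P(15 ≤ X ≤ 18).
(a) E[X] = 17.5000, Var(X) = 5.2500
(b) P(X = 15) = 0.091636
(c) P(X ≤ 18) = 0.659345
(d) P(15 ≤ X ≤ 18) = 0.561545

We have X ~ Binomial(n=25, p=0.7).

(a) Moments:
E[X] = 17.5000
Var(X) = 5.2500
σ = √Var(X) = 2.2913

(b) Point probability using PMF:
P(X = 15) = 0.091636

(c) Cumulative probability using CDF:
P(X ≤ 18) = F(18) = 0.659345

(d) Range probability:
P(15 ≤ X ≤ 18) = P(X ≤ 18) - P(X ≤ 14)
                   = F(18) - F(14)
                   = 0.659345 - 0.097800
                   = 0.561545

This means approximately 56.2% of outcomes fall in the interval [15, 18].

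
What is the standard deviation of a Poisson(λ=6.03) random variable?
2.4556

We have X ~ Poisson(λ=6.03).

For a Poisson distribution with λ=6.03:
σ = √Var(X) = 2.4556

The standard deviation is the square root of the variance.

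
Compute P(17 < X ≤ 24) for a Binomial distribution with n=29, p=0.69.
0.813778

We have X ~ Binomial(n=29, p=0.69).

To find P(17 < X ≤ 24), we use:
P(17 < X ≤ 24) = P(X ≤ 24) - P(X ≤ 17)
                 = F(24) - F(17)
                 = 0.970406 - 0.156628
                 = 0.813778

So there's approximately a 81.4% chance that X falls in this range.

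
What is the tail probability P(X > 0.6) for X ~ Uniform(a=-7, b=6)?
0.415385

We have X ~ Uniform(a=-7, b=6).

P(X > 0.6) = 1 - P(X ≤ 0.6)
                = 1 - F(0.6)
                = 1 - 0.584615
                = 0.415385

So there's approximately a 41.5% chance that X exceeds 0.6.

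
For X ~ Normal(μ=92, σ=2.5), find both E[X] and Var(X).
E[X] = 92.0000, Var(X) = 6.2500

We have X ~ Normal(μ=92, σ=2.5).

For a Normal distribution with μ=92, σ=2.5:

Expected value:
E[X] = 92.0000

Variance:
Var(X) = 6.2500

Standard deviation:
σ = √Var(X) = 2.5000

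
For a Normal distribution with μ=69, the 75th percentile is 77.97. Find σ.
σ = 13.2989

For X ~ Normal(μ, σ), the p-th percentile satisfies x = μ + z_p × σ,
where z_p = Φ⁻¹(p) is the standard normal quantile.

Step 1: z_{0.75} = Φ⁻¹(0.75) = 0.6745

Step 2: Solve for σ:
77.97 = 69 + 0.6745 × σ
σ = (77.97 - 69) / 0.6745
σ = 8.97 / 0.6745
σ = 13.2989

Verification: μ + z × σ = 69 + 0.6745 × 13.2989 = 77.97 ✓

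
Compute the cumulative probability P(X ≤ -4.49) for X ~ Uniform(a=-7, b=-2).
0.502000

We have X ~ Uniform(a=-7, b=-2).

The CDF gives us P(X ≤ k).

Using the CDF:
P(X ≤ -4.49) = 0.502000

This means there's approximately a 50.2% chance that X is at most -4.49.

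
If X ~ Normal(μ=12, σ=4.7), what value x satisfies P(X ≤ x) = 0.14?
6.9225

We have X ~ Normal(μ=12, σ=4.7).

We want to find x such that P(X ≤ x) = 0.14.

This is the 14th percentile, which means 14% of values fall below this point.

Using the inverse CDF (quantile function):
x = F⁻¹(0.14) = 6.9225

Verification: P(X ≤ 6.9225) = 0.14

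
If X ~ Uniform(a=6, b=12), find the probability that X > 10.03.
0.328333

We have X ~ Uniform(a=6, b=12).

P(X > 10.03) = 1 - P(X ≤ 10.03)
                = 1 - F(10.03)
                = 1 - 0.671667
                = 0.328333

So there's approximately a 32.8% chance that X exceeds 10.03.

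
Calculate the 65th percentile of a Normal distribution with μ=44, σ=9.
47.4679

We have X ~ Normal(μ=44, σ=9).

We want to find x such that P(X ≤ x) = 0.65.

This is the 65th percentile, which means 65% of values fall below this point.

Using the inverse CDF (quantile function):
x = F⁻¹(0.65) = 47.4679

Verification: P(X ≤ 47.4679) = 0.65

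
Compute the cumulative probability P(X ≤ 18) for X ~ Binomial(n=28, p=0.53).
0.918227

We have X ~ Binomial(n=28, p=0.53).

The CDF gives us P(X ≤ k).

Using the CDF:
P(X ≤ 18) = 0.918227

This means there's approximately a 91.8% chance that X is at most 18.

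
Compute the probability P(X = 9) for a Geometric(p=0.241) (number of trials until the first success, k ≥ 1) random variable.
0.026543

We have X ~ Geometric(p=0.241) (number of trials until the first success, k ≥ 1).

For a Geometric distribution, the PMF gives us the probability of each outcome.

Using the PMF formula:
P(X = 9) = 0.026543

Rounded to 4 decimal places: 0.0265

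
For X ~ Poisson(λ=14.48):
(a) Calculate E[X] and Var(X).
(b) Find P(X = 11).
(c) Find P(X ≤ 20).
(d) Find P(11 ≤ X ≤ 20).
(a) E[X] = 14.4800, Var(X) = 14.4800
(b) P(X = 11) = 0.075634
(c) P(X ≤ 20) = 0.936913
(d) P(11 ≤ X ≤ 20) = 0.790907

We have X ~ Poisson(λ=14.48).

(a) Moments:
E[X] = 14.4800
Var(X) = 14.4800
σ = √Var(X) = 3.8053

(b) Point probability using PMF:
P(X = 11) = 0.075634

(c) Cumulative probability using CDF:
P(X ≤ 20) = F(20) = 0.936913

(d) Range probability:
P(11 ≤ X ≤ 20) = P(X ≤ 20) - P(X ≤ 10)
                   = F(20) - F(10)
                   = 0.936913 - 0.146006
                   = 0.790907

This means approximately 79.1% of outcomes fall in the interval [11, 20].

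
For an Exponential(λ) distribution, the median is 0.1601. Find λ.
λ = 4.3295

For X ~ Exponential(λ), the CDF is F(x) = 1 - e^(-λx).
The median m satisfies F(m) = 0.5:
1 - e^(-λm) = 0.5
e^(-λm) = 0.5
λm = ln(2)
m = ln(2) / λ

Given m = 0.1601:
λ = ln(2) / 0.1601 = 0.693147 / 0.1601 = 4.3295

Verification: ln(2) / 4.3295 = 0.1601 ✓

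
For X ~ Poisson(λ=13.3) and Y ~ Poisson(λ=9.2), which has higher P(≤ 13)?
Y has higher probability (P(Y ≤ 13) = 0.9156 > P(X ≤ 13) = 0.5401)

Compute P(≤ 13) for each distribution:

X ~ Poisson(λ=13.3):
P(X ≤ 13) = 0.5401

Y ~ Poisson(λ=9.2):
P(Y ≤ 13) = 0.9156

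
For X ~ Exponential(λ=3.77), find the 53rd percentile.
0.2003

We have X ~ Exponential(λ=3.77).

We want to find x such that P(X ≤ x) = 0.53.

This is the 53rd percentile, which means 53% of values fall below this point.

Using the inverse CDF (quantile function):
x = F⁻¹(0.53) = 0.2003

Verification: P(X ≤ 0.2003) = 0.53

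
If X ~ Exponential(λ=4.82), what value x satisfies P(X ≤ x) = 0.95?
0.6215

We have X ~ Exponential(λ=4.82).

We want to find x such that P(X ≤ x) = 0.95.

This is the 95th percentile, which means 95% of values fall below this point.

Using the inverse CDF (quantile function):
x = F⁻¹(0.95) = 0.6215

Verification: P(X ≤ 0.6215) = 0.95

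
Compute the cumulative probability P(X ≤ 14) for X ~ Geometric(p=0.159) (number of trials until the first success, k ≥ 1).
0.911459

We have X ~ Geometric(p=0.159) (number of trials until the first success, k ≥ 1).

The CDF gives us P(X ≤ k).

Using the CDF:
P(X ≤ 14) = 0.911459

This means there's approximately a 91.1% chance that X is at most 14.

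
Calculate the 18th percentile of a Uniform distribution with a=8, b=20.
10.1600

We have X ~ Uniform(a=8, b=20).

We want to find x such that P(X ≤ x) = 0.18.

This is the 18th percentile, which means 18% of values fall below this point.

Using the inverse CDF (quantile function):
x = F⁻¹(0.18) = 10.1600

Verification: P(X ≤ 10.1600) = 0.18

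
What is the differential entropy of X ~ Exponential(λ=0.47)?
1.7550 nats

We have X ~ Exponential(λ=0.47).

The differential entropy measures the uncertainty or information content of the distribution.

For an Exponential distribution with λ=0.47:
h(X) = 1.7550 nats

(In bits, this would be 2.5320 bits.)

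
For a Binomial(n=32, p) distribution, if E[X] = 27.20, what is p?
p = 0.85

For a Binomial(n, p) distribution:
E[X] = n × p

Given n = 32 and E[X] = 27.20:
27.20 = 32 × p
p = 27.20 / 32 = 0.85

Verification: Binomial(32, 0.85) has E[X] = 27.20 ✓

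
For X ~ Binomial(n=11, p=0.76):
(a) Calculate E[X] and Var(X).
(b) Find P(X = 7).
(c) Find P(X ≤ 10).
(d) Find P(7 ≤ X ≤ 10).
(a) E[X] = 8.3600, Var(X) = 2.0064
(b) P(X = 7) = 0.160344
(c) P(X ≤ 10) = 0.951140
(d) P(7 ≤ X ≤ 10) = 0.851929

We have X ~ Binomial(n=11, p=0.76).

(a) Moments:
E[X] = 8.3600
Var(X) = 2.0064
σ = √Var(X) = 1.4165

(b) Point probability using PMF:
P(X = 7) = 0.160344

(c) Cumulative probability using CDF:
P(X ≤ 10) = F(10) = 0.951140

(d) Range probability:
P(7 ≤ X ≤ 10) = P(X ≤ 10) - P(X ≤ 6)
                   = F(10) - F(6)
                   = 0.951140 - 0.099211
                   = 0.851929

This means approximately 85.2% of outcomes fall in the interval [7, 10].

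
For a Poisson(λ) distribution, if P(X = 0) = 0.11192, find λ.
λ = 2.1900

For a Poisson(λ) distribution, the PMF at 0 is:
P(X = 0) = λ^0 e^(-λ) / 0! = e^(-λ)

Given P(X = 0) = 0.11192:
e^(-λ) = 0.11192
-λ = ln(0.11192)
λ = -ln(0.11192) = 2.1900

Verification: e^(-2.1900) = 0.11192 ✓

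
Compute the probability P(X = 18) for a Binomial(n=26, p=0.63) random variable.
0.134122

We have X ~ Binomial(n=26, p=0.63).

For a Binomial distribution, the PMF gives us the probability of each outcome.

Using the PMF formula:
P(X = 18) = 0.134122

Rounded to 4 decimal places: 0.1341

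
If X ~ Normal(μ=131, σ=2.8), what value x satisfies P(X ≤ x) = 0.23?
128.9312

We have X ~ Normal(μ=131, σ=2.8).

We want to find x such that P(X ≤ x) = 0.23.

This is the 23rd percentile, which means 23% of values fall below this point.

Using the inverse CDF (quantile function):
x = F⁻¹(0.23) = 128.9312

Verification: P(X ≤ 128.9312) = 0.23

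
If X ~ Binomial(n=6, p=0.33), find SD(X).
1.1518

We have X ~ Binomial(n=6, p=0.33).

For a Binomial distribution with n=6, p=0.33:
σ = √Var(X) = 1.1518

The standard deviation is the square root of the variance.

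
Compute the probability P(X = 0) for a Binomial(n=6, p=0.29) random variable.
0.128100

We have X ~ Binomial(n=6, p=0.29).

For a Binomial distribution, the PMF gives us the probability of each outcome.

Using the PMF formula:
P(X = 0) = 0.128100

Rounded to 4 decimal places: 0.1281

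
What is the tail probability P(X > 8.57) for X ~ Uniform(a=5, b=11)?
0.405000

We have X ~ Uniform(a=5, b=11).

P(X > 8.57) = 1 - P(X ≤ 8.57)
                = 1 - F(8.57)
                = 1 - 0.595000
                = 0.405000

So there's approximately a 40.5% chance that X exceeds 8.57.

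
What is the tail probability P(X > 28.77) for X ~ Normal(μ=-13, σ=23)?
0.034679

We have X ~ Normal(μ=-13, σ=23).

P(X > 28.77) = 1 - P(X ≤ 28.77)
                = 1 - F(28.77)
                = 1 - 0.965321
                = 0.034679

So there's approximately a 3.5% chance that X exceeds 28.77.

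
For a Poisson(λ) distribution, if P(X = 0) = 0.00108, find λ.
λ = 6.8308

For a Poisson(λ) distribution, the PMF at 0 is:
P(X = 0) = λ^0 e^(-λ) / 0! = e^(-λ)

Given P(X = 0) = 0.00108:
e^(-λ) = 0.00108
-λ = ln(0.00108)
λ = -ln(0.00108) = 6.8308

Verification: e^(-6.8308) = 0.00108 ✓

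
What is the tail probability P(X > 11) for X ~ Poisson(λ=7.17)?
0.061405

We have X ~ Poisson(λ=7.17).

P(X > 11) = 1 - P(X ≤ 11)
                = 1 - F(11)
                = 1 - 0.938595
                = 0.061405

So there's approximately a 6.1% chance that X exceeds 11.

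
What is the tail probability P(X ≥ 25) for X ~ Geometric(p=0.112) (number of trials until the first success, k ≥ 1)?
0.057798

We have X ~ Geometric(p=0.112) (number of trials until the first success, k ≥ 1).

For discrete distributions, P(X ≥ 25) = 1 - P(X ≤ 24).

P(X ≤ 24) = 0.942202
P(X ≥ 25) = 1 - 0.942202 = 0.057798

So there's approximately a 5.8% chance that X is at least 25.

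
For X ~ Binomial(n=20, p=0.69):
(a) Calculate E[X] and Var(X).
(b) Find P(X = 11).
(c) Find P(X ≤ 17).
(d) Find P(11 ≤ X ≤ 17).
(a) E[X] = 13.8000, Var(X) = 4.2780
(b) P(X = 11) = 0.074955
(c) P(X ≤ 17) = 0.971076
(d) P(11 ≤ X ≤ 17) = 0.912013

We have X ~ Binomial(n=20, p=0.69).

(a) Moments:
E[X] = 13.8000
Var(X) = 4.2780
σ = √Var(X) = 2.0683

(b) Point probability using PMF:
P(X = 11) = 0.074955

(c) Cumulative probability using CDF:
P(X ≤ 17) = F(17) = 0.971076

(d) Range probability:
P(11 ≤ X ≤ 17) = P(X ≤ 17) - P(X ≤ 10)
                   = F(17) - F(10)
                   = 0.971076 - 0.059062
                   = 0.912013

This means approximately 91.2% of outcomes fall in the interval [11, 17].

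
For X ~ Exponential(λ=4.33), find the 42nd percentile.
0.1258

We have X ~ Exponential(λ=4.33).

We want to find x such that P(X ≤ x) = 0.42.

This is the 42nd percentile, which means 42% of values fall below this point.

Using the inverse CDF (quantile function):
x = F⁻¹(0.42) = 0.1258

Verification: P(X ≤ 0.1258) = 0.42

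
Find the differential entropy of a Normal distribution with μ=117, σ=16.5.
4.2223 nats

We have X ~ Normal(μ=117, σ=16.5).

The differential entropy measures the uncertainty or information content of the distribution.

For a Normal distribution with μ=117, σ=16.5:
h(X) = 4.2223 nats

(In bits, this would be 6.0915 bits.)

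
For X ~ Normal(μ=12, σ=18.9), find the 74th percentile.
24.1592

We have X ~ Normal(μ=12, σ=18.9).

We want to find x such that P(X ≤ x) = 0.74.

This is the 74th percentile, which means 74% of values fall below this point.

Using the inverse CDF (quantile function):
x = F⁻¹(0.74) = 24.1592

Verification: P(X ≤ 24.1592) = 0.74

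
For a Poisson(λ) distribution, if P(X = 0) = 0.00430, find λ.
λ = 5.4491

For a Poisson(λ) distribution, the PMF at 0 is:
P(X = 0) = λ^0 e^(-λ) / 0! = e^(-λ)

Given P(X = 0) = 0.00430:
e^(-λ) = 0.00430
-λ = ln(0.00430)
λ = -ln(0.00430) = 5.4491

Verification: e^(-5.4491) = 0.00430 ✓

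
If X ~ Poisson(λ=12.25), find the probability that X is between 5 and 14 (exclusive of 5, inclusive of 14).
0.731570

We have X ~ Poisson(λ=12.25).

To find P(5 < X ≤ 14), we use:
P(5 < X ≤ 14) = P(X ≤ 14) - P(X ≤ 5)
                 = F(14) - F(5)
                 = 0.748948 - 0.017378
                 = 0.731570

So there's approximately a 73.2% chance that X falls in this range.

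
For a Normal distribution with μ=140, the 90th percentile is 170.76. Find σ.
σ = 24.0022

For X ~ Normal(μ, σ), the p-th percentile satisfies x = μ + z_p × σ,
where z_p = Φ⁻¹(p) is the standard normal quantile.

Step 1: z_{0.9} = Φ⁻¹(0.9) = 1.2816

Step 2: Solve for σ:
170.76 = 140 + 1.2816 × σ
σ = (170.76 - 140) / 1.2816
σ = 30.76 / 1.2816
σ = 24.0022

Verification: μ + z × σ = 140 + 1.2816 × 24.0022 = 170.76 ✓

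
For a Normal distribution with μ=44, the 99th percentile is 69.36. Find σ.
σ = 10.9012

For X ~ Normal(μ, σ), the p-th percentile satisfies x = μ + z_p × σ,
where z_p = Φ⁻¹(p) is the standard normal quantile.

Step 1: z_{0.99} = Φ⁻¹(0.99) = 2.3263

Step 2: Solve for σ:
69.36 = 44 + 2.3263 × σ
σ = (69.36 - 44) / 2.3263
σ = 25.36 / 2.3263
σ = 10.9012

Verification: μ + z × σ = 44 + 2.3263 × 10.9012 = 69.36 ✓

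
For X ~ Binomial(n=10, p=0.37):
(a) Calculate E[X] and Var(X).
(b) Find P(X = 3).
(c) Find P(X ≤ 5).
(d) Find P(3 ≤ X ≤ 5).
(a) E[X] = 3.7000, Var(X) = 2.3310
(b) P(X = 3) = 0.239425
(c) P(X ≤ 5) = 0.879497
(d) P(3 ≤ X ≤ 5) = 0.658927

We have X ~ Binomial(n=10, p=0.37).

(a) Moments:
E[X] = 3.7000
Var(X) = 2.3310
σ = √Var(X) = 1.5268

(b) Point probability using PMF:
P(X = 3) = 0.239425

(c) Cumulative probability using CDF:
P(X ≤ 5) = F(5) = 0.879497

(d) Range probability:
P(3 ≤ X ≤ 5) = P(X ≤ 5) - P(X ≤ 2)
                   = F(5) - F(2)
                   = 0.879497 - 0.220571
                   = 0.658927

This means approximately 65.9% of outcomes fall in the interval [3, 5].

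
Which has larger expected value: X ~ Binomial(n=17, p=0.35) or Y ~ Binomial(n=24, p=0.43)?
Y has larger mean (10.3200 > 5.9500)

Compute the expected value for each distribution:

X ~ Binomial(n=17, p=0.35):
E[X] = 5.9500

Y ~ Binomial(n=24, p=0.43):
E[Y] = 10.3200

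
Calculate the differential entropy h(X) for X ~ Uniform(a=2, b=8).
1.7918 nats

We have X ~ Uniform(a=2, b=8).

The differential entropy measures the uncertainty or information content of the distribution.

For a Uniform distribution with a=2, b=8:
h(X) = 1.7918 nats

(In bits, this would be 2.5850 bits.)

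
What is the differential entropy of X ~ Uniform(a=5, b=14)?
2.1972 nats

We have X ~ Uniform(a=5, b=14).

The differential entropy measures the uncertainty or information content of the distribution.

For a Uniform distribution with a=5, b=14:
h(X) = 2.1972 nats

(In bits, this would be 3.1699 bits.)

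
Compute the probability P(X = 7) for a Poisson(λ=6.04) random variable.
0.138576

We have X ~ Poisson(λ=6.04).

For a Poisson distribution, the PMF gives us the probability of each outcome.

Using the PMF formula:
P(X = 7) = 0.138576

Rounded to 4 decimal places: 0.1386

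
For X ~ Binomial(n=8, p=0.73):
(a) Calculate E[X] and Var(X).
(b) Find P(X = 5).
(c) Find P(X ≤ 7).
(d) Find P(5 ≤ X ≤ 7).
(a) E[X] = 5.8400, Var(X) = 1.5768
(b) P(X = 5) = 0.228504
(c) P(X ≤ 7) = 0.919354
(d) P(5 ≤ X ≤ 7) = 0.776031

We have X ~ Binomial(n=8, p=0.73).

(a) Moments:
E[X] = 5.8400
Var(X) = 1.5768
σ = √Var(X) = 1.2557

(b) Point probability using PMF:
P(X = 5) = 0.228504

(c) Cumulative probability using CDF:
P(X ≤ 7) = F(7) = 0.919354

(d) Range probability:
P(5 ≤ X ≤ 7) = P(X ≤ 7) - P(X ≤ 4)
                   = F(7) - F(4)
                   = 0.919354 - 0.143323
                   = 0.776031

This means approximately 77.6% of outcomes fall in the interval [5, 7].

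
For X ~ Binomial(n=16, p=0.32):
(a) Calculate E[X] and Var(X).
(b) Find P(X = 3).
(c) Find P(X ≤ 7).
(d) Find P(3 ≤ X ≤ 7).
(a) E[X] = 5.1200, Var(X) = 3.4816
(b) P(X = 3) = 0.121970
(c) P(X ≤ 7) = 0.896525
(d) P(3 ≤ X ≤ 7) = 0.823158

We have X ~ Binomial(n=16, p=0.32).

(a) Moments:
E[X] = 5.1200
Var(X) = 3.4816
σ = √Var(X) = 1.8659

(b) Point probability using PMF:
P(X = 3) = 0.121970

(c) Cumulative probability using CDF:
P(X ≤ 7) = F(7) = 0.896525

(d) Range probability:
P(3 ≤ X ≤ 7) = P(X ≤ 7) - P(X ≤ 2)
                   = F(7) - F(2)
                   = 0.896525 - 0.073366
                   = 0.823158

This means approximately 82.3% of outcomes fall in the interval [3, 7].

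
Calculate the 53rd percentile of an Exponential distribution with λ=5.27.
0.1433

We have X ~ Exponential(λ=5.27).

We want to find x such that P(X ≤ x) = 0.53.

This is the 53rd percentile, which means 53% of values fall below this point.

Using the inverse CDF (quantile function):
x = F⁻¹(0.53) = 0.1433

Verification: P(X ≤ 0.1433) = 0.53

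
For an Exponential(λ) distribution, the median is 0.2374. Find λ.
λ = 2.9197

For X ~ Exponential(λ), the CDF is F(x) = 1 - e^(-λx).
The median m satisfies F(m) = 0.5:
1 - e^(-λm) = 0.5
e^(-λm) = 0.5
λm = ln(2)
m = ln(2) / λ

Given m = 0.2374:
λ = ln(2) / 0.2374 = 0.693147 / 0.2374 = 2.9197

Verification: ln(2) / 2.9197 = 0.2374 ✓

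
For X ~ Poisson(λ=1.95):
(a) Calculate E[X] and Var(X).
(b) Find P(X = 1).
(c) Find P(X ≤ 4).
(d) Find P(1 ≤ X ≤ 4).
(a) E[X] = 1.9500, Var(X) = 1.9500
(b) P(X = 1) = 0.277434
(c) P(X ≤ 4) = 0.951745
(d) P(1 ≤ X ≤ 4) = 0.809471

We have X ~ Poisson(λ=1.95).

(a) Moments:
E[X] = 1.9500
Var(X) = 1.9500
σ = √Var(X) = 1.3964

(b) Point probability using PMF:
P(X = 1) = 0.277434

(c) Cumulative probability using CDF:
P(X ≤ 4) = F(4) = 0.951745

(d) Range probability:
P(1 ≤ X ≤ 4) = P(X ≤ 4) - P(X ≤ 0)
                   = F(4) - F(0)
                   = 0.951745 - 0.142274
                   = 0.809471

This means approximately 80.9% of outcomes fall in the interval [1, 4].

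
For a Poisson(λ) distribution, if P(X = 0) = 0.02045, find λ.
λ = 3.8898

For a Poisson(λ) distribution, the PMF at 0 is:
P(X = 0) = λ^0 e^(-λ) / 0! = e^(-λ)

Given P(X = 0) = 0.02045:
e^(-λ) = 0.02045
-λ = ln(0.02045)
λ = -ln(0.02045) = 3.8898

Verification: e^(-3.8898) = 0.02045 ✓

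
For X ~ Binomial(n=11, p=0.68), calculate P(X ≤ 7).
0.488957

We have X ~ Binomial(n=11, p=0.68).

The CDF gives us P(X ≤ k).

Using the CDF:
P(X ≤ 7) = 0.488957

This means there's approximately a 48.9% chance that X is at most 7.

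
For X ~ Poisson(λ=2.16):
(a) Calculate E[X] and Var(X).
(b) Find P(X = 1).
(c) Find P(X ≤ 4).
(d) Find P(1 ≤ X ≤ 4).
(a) E[X] = 2.1600, Var(X) = 2.1600
(b) P(X = 1) = 0.249102
(c) P(X ≤ 4) = 0.931759
(d) P(1 ≤ X ≤ 4) = 0.816434

We have X ~ Poisson(λ=2.16).

(a) Moments:
E[X] = 2.1600
Var(X) = 2.1600
σ = √Var(X) = 1.4697

(b) Point probability using PMF:
P(X = 1) = 0.249102

(c) Cumulative probability using CDF:
P(X ≤ 4) = F(4) = 0.931759

(d) Range probability:
P(1 ≤ X ≤ 4) = P(X ≤ 4) - P(X ≤ 0)
                   = F(4) - F(0)
                   = 0.931759 - 0.115325
                   = 0.816434

This means approximately 81.6% of outcomes fall in the interval [1, 4].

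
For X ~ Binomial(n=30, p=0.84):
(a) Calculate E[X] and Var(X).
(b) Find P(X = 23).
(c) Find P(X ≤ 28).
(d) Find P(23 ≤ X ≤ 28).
(a) E[X] = 25.2000, Var(X) = 4.0320
(b) P(X = 23) = 0.099083
(c) P(X ≤ 28) = 0.964077
(d) P(23 ≤ X ≤ 28) = 0.869534

We have X ~ Binomial(n=30, p=0.84).

(a) Moments:
E[X] = 25.2000
Var(X) = 4.0320
σ = √Var(X) = 2.0080

(b) Point probability using PMF:
P(X = 23) = 0.099083

(c) Cumulative probability using CDF:
P(X ≤ 28) = F(28) = 0.964077

(d) Range probability:
P(23 ≤ X ≤ 28) = P(X ≤ 28) - P(X ≤ 22)
                   = F(28) - F(22)
                   = 0.964077 - 0.094543
                   = 0.869534

This means approximately 87.0% of outcomes fall in the interval [23, 28].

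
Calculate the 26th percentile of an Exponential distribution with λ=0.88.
0.3422

We have X ~ Exponential(λ=0.88).

We want to find x such that P(X ≤ x) = 0.26.

This is the 26th percentile, which means 26% of values fall below this point.

Using the inverse CDF (quantile function):
x = F⁻¹(0.26) = 0.3422

Verification: P(X ≤ 0.3422) = 0.26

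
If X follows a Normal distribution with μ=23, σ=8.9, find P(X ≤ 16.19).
0.222086

We have X ~ Normal(μ=23, σ=8.9).

The CDF gives us P(X ≤ k).

Using the CDF:
P(X ≤ 16.19) = 0.222086

This means there's approximately a 22.2% chance that X is at most 16.19.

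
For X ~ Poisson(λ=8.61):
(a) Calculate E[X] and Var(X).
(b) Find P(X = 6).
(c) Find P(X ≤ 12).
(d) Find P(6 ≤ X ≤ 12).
(a) E[X] = 8.6100, Var(X) = 8.6100
(b) P(X = 6) = 0.103136
(c) P(X ≤ 12) = 0.902286
(d) P(6 ≤ X ≤ 12) = 0.760779

We have X ~ Poisson(λ=8.61).

(a) Moments:
E[X] = 8.6100
Var(X) = 8.6100
σ = √Var(X) = 2.9343

(b) Point probability using PMF:
P(X = 6) = 0.103136

(c) Cumulative probability using CDF:
P(X ≤ 12) = F(12) = 0.902286

(d) Range probability:
P(6 ≤ X ≤ 12) = P(X ≤ 12) - P(X ≤ 5)
                   = F(12) - F(5)
                   = 0.902286 - 0.141507
                   = 0.760779

This means approximately 76.1% of outcomes fall in the interval [6, 12].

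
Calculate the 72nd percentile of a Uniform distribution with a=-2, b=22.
15.2800

We have X ~ Uniform(a=-2, b=22).

We want to find x such that P(X ≤ x) = 0.72.

This is the 72nd percentile, which means 72% of values fall below this point.

Using the inverse CDF (quantile function):
x = F⁻¹(0.72) = 15.2800

Verification: P(X ≤ 15.2800) = 0.72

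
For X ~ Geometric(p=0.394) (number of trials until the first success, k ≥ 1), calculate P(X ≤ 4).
0.865138

We have X ~ Geometric(p=0.394) (number of trials until the first success, k ≥ 1).

The CDF gives us P(X ≤ k).

Using the CDF:
P(X ≤ 4) = 0.865138

This means there's approximately a 86.5% chance that X is at most 4.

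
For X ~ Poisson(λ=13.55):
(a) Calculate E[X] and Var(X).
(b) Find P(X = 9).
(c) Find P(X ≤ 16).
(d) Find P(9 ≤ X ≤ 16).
(a) E[X] = 13.5500, Var(X) = 13.5500
(b) P(X = 9) = 0.055335
(c) P(X ≤ 16) = 0.793539
(d) P(9 ≤ X ≤ 16) = 0.716401

We have X ~ Poisson(λ=13.55).

(a) Moments:
E[X] = 13.5500
Var(X) = 13.5500
σ = √Var(X) = 3.6810

(b) Point probability using PMF:
P(X = 9) = 0.055335

(c) Cumulative probability using CDF:
P(X ≤ 16) = F(16) = 0.793539

(d) Range probability:
P(9 ≤ X ≤ 16) = P(X ≤ 16) - P(X ≤ 8)
                   = F(16) - F(8)
                   = 0.793539 - 0.077139
                   = 0.716401

This means approximately 71.6% of outcomes fall in the interval [9, 16].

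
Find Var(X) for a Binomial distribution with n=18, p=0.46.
4.4712

We have X ~ Binomial(n=18, p=0.46).

For a Binomial distribution with n=18, p=0.46:
Var(X) = 4.4712

The variance measures the spread of the distribution around the mean.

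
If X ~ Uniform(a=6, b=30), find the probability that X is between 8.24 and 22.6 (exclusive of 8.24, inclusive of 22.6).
0.598333

We have X ~ Uniform(a=6, b=30).

To find P(8.24 < X ≤ 22.6), we use:
P(8.24 < X ≤ 22.6) = P(X ≤ 22.6) - P(X ≤ 8.24)
                 = F(22.6) - F(8.24)
                 = 0.691667 - 0.093333
                 = 0.598333

So there's approximately a 59.8% chance that X falls in this range.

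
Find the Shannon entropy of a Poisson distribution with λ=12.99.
2.6943 nats

We have X ~ Poisson(λ=12.99).

The Shannon entropy measures the uncertainty or information content of the distribution.

For a Poisson distribution with λ=12.99:
H(X) = 2.6943 nats

(In bits, this would be 3.8871 bits.)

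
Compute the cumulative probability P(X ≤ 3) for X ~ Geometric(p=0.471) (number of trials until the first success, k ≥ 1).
0.851964

We have X ~ Geometric(p=0.471) (number of trials until the first success, k ≥ 1).

The CDF gives us P(X ≤ k).

Using the CDF:
P(X ≤ 3) = 0.851964

This means there's approximately a 85.2% chance that X is at most 3.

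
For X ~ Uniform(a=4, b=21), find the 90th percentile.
19.3000

We have X ~ Uniform(a=4, b=21).

We want to find x such that P(X ≤ x) = 0.9.

This is the 90th percentile, which means 90% of values fall below this point.

Using the inverse CDF (quantile function):
x = F⁻¹(0.9) = 19.3000

Verification: P(X ≤ 19.3000) = 0.9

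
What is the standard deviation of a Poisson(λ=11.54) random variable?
3.3971

We have X ~ Poisson(λ=11.54).

For a Poisson distribution with λ=11.54:
σ = √Var(X) = 3.3971

The standard deviation is the square root of the variance.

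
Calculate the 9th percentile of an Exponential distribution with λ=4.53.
0.0208

We have X ~ Exponential(λ=4.53).

We want to find x such that P(X ≤ x) = 0.09.

This is the 9th percentile, which means 9% of values fall below this point.

Using the inverse CDF (quantile function):
x = F⁻¹(0.09) = 0.0208

Verification: P(X ≤ 0.0208) = 0.09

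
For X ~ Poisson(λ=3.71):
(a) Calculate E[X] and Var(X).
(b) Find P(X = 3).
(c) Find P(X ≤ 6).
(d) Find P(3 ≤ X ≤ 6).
(a) E[X] = 3.7100, Var(X) = 3.7100
(b) P(X = 3) = 0.208323
(c) P(X ≤ 6) = 0.917307
(d) P(3 ≤ X ≤ 6) = 0.633562

We have X ~ Poisson(λ=3.71).

(a) Moments:
E[X] = 3.7100
Var(X) = 3.7100
σ = √Var(X) = 1.9261

(b) Point probability using PMF:
P(X = 3) = 0.208323

(c) Cumulative probability using CDF:
P(X ≤ 6) = F(6) = 0.917307

(d) Range probability:
P(3 ≤ X ≤ 6) = P(X ≤ 6) - P(X ≤ 2)
                   = F(6) - F(2)
                   = 0.917307 - 0.283745
                   = 0.633562

This means approximately 63.4% of outcomes fall in the interval [3, 6].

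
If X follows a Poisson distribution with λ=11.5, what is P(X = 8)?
0.076856

We have X ~ Poisson(λ=11.5).

For a Poisson distribution, the PMF gives us the probability of each outcome.

Using the PMF formula:
P(X = 8) = 0.076856

Rounded to 4 decimal places: 0.0769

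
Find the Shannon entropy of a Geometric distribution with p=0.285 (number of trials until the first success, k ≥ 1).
2.0969 nats

We have X ~ Geometric(p=0.285) (number of trials until the first success, k ≥ 1).

The Shannon entropy measures the uncertainty or information content of the distribution.

For a Geometric distribution with p=0.285 (number of trials until the first success, k ≥ 1):
H(X) = 2.0969 nats

(In bits, this would be 3.0252 bits.)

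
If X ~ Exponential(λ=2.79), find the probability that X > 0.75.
0.123378

We have X ~ Exponential(λ=2.79).

P(X > 0.75) = 1 - P(X ≤ 0.75)
                = 1 - F(0.75)
                = 1 - 0.876622
                = 0.123378

So there's approximately a 12.3% chance that X exceeds 0.75.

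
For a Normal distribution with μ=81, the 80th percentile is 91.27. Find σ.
σ = 12.2026

For X ~ Normal(μ, σ), the p-th percentile satisfies x = μ + z_p × σ,
where z_p = Φ⁻¹(p) is the standard normal quantile.

Step 1: z_{0.8} = Φ⁻¹(0.8) = 0.8416

Step 2: Solve for σ:
91.27 = 81 + 0.8416 × σ
σ = (91.27 - 81) / 0.8416
σ = 10.27 / 0.8416
σ = 12.2026

Verification: μ + z × σ = 81 + 0.8416 × 12.2026 = 91.27 ✓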